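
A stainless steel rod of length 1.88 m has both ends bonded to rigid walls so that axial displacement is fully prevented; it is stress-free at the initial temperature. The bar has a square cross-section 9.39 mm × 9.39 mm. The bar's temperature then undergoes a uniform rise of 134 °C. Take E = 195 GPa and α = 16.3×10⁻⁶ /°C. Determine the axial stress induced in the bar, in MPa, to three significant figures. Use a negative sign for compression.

Free thermal expansion αLΔT = 16.3e-6 · 1880 · 134 = 4.106 mm.
The walls impose strain ε = −(4.106)/1880 = -2.1842e-03; σ = Eε = 195000 · -2.1842e-03 = -425.9 MPa.

-426 MPa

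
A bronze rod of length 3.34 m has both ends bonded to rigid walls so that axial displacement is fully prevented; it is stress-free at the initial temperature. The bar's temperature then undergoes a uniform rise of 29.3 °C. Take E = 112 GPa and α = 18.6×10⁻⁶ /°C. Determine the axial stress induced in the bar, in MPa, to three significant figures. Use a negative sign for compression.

Free thermal expansion αLΔT = 18.6e-6 · 3340 · 29.3 = 1.82 mm.
The walls impose strain ε = −(1.82)/3340 = -5.4498e-04; σ = Eε = 112000 · -5.4498e-04 = -61.04 MPa.

-61.0 MPa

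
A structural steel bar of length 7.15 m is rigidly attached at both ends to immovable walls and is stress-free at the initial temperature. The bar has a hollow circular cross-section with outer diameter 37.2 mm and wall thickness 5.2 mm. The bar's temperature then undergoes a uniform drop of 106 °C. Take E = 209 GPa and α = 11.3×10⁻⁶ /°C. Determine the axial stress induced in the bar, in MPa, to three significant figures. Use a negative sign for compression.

Free thermal expansion αLΔT = 11.3e-6 · 7150 · -106 = -8.564 mm.
The walls impose strain ε = −(-8.564)/7150 = 1.1978e-03; σ = Eε = 209000 · 1.1978e-03 = 250.3 MPa.

250 MPa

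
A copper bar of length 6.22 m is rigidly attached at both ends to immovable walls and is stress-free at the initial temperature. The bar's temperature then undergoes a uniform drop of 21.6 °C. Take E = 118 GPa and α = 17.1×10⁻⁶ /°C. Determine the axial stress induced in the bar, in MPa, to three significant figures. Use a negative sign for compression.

43.6 MPa

Free thermal expansion αLΔT = 17.1e-6 · 6220 · -21.6 = -2.297 mm.
The walls impose strain ε = −(-2.297)/6220 = 3.6936e-04; σ = Eε = 118000 · 3.6936e-04 = 43.58 MPa.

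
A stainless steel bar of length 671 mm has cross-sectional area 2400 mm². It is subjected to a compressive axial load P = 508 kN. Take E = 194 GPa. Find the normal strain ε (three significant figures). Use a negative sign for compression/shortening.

σ = N/A = -211.7 MPa; ε = σ/E = -211.7/194000 = -1.091e-03.

-0.00109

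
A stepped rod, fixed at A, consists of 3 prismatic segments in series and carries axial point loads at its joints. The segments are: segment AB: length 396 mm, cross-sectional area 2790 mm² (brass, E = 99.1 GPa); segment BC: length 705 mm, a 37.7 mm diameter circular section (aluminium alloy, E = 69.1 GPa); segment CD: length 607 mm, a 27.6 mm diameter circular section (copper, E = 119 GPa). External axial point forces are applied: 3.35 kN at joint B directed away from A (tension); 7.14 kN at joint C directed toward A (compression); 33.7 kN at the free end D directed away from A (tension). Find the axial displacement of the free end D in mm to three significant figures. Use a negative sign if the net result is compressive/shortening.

0.573 mm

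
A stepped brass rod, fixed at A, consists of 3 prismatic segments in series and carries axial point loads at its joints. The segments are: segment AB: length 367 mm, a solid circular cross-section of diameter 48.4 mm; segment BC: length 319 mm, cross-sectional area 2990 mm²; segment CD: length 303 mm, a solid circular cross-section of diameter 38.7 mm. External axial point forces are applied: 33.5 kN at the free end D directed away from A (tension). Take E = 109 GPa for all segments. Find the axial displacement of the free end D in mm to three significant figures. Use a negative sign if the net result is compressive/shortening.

Internal axial forces (sectioning from the free end, tension +): N_CD = 33.5 kN, N_BC = 33.5 kN, N_AB = 33.5 kN.
A_AB = 1840 mm².
A_CD = 1176 mm².
δ_AB = 33500·367/(1840·109000) = 0.06131 mm
δ_BC = 33500·319/(2990·109000) = 0.03279 mm
δ_CD = 33500·303/(1176·109000) = 0.07917 mm
δ = Σδ_i = 0.1733 mm.

0.173 mm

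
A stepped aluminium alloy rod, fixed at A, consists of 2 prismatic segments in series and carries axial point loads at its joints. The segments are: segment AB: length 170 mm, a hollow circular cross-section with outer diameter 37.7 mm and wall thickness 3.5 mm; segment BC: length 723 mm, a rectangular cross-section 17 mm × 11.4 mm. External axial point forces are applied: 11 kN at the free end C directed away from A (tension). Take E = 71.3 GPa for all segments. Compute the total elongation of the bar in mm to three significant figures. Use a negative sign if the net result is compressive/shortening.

Internal axial forces (sectioning from the free end, tension +): N_BC = 11 kN, N_AB = 11 kN.
A_AB = 376 mm².
A_BC = 193.8 mm².
δ_AB = 11000·170/(376·71300) = 0.06974 mm
δ_BC = 11000·723/(193.8·71300) = 0.5756 mm
δ = Σδ_i = 0.6453 mm.

0.645 mm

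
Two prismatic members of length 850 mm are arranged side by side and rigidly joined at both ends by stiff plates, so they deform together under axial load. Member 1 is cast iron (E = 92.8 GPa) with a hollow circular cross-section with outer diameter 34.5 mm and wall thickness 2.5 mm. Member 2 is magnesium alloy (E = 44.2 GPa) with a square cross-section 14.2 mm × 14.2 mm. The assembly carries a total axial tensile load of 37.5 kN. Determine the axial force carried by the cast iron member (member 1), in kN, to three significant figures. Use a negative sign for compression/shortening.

27.1 kN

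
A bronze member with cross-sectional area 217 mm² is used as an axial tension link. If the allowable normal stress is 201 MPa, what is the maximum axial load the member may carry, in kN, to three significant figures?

43.6 kN

P_max = σ_allow · A = 201 · 217 = 43620 N = 43.62 kN.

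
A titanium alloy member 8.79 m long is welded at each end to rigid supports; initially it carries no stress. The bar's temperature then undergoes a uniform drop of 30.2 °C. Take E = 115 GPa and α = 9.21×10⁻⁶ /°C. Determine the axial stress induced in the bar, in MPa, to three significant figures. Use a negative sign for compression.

Free thermal expansion αLΔT = 9.21e-6 · 8790 · -30.2 = -2.445 mm.
The walls impose strain ε = −(-2.445)/8790 = 2.7814e-04; σ = Eε = 115000 · 2.7814e-04 = 31.99 MPa.

32.0 MPa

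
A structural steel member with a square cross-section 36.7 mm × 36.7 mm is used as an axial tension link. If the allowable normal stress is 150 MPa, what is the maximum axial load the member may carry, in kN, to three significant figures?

A = 1347 mm².
P_max = σ_allow · A = 150 · 1347 = 202000 N = 202 kN.

202 kN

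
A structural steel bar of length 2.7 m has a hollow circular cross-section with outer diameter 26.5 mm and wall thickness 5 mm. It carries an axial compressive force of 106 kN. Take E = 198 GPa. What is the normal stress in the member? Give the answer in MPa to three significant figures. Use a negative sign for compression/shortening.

A = 337.7 mm².
σ = N/A = -106000/337.7 = -313.9 MPa.

-314 MPa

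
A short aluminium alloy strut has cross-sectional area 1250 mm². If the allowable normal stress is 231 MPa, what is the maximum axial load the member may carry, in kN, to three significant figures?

289 kN

P_max = σ_allow · A = 231 · 1250 = 288800 N = 288.8 kN.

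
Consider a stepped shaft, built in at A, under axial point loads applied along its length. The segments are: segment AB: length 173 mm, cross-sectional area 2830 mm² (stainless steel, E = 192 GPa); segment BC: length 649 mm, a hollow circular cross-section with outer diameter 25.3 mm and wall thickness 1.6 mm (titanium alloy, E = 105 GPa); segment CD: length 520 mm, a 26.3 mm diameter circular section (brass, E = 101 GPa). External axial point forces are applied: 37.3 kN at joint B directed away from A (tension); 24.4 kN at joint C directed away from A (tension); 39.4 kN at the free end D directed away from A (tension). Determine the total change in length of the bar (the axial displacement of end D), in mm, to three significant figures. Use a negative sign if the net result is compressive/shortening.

3.72 mm

Internal axial forces (sectioning from the free end, tension +): N_CD = 39.4 kN, N_BC = 63.8 kN, N_AB = 101.1 kN.
A_BC = 119.1 mm².
A_CD = 543.3 mm².
δ_AB = 101100·173/(2830·192000) = 0.03219 mm
δ_BC = 63800·649/(119.1·105000) = 3.31 mm
δ_CD = 39400·520/(543.3·101000) = 0.3734 mm
δ = Σδ_i = 3.716 mm.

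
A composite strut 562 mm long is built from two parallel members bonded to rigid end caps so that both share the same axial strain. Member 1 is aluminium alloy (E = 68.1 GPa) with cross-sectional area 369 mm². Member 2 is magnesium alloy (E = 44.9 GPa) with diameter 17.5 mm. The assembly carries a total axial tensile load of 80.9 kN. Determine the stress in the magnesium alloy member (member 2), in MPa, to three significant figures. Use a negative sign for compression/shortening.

101 MPa

A_2 = 240.5 mm².
Equal strain + equilibrium ⇒ each member carries load in proportion to AE: A₁E₁ = 25130000 N, A₂E₂ = 10800000 N, ΣAE = 35930000 N.
σ₂ = P·E₂/ΣAE = 80900·44900/35930000 = 101.1 MPa.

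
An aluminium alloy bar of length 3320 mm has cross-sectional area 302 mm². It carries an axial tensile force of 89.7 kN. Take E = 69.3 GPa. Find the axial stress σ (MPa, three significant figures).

σ = N/A = 89700/302 = 297 MPa.

297 MPa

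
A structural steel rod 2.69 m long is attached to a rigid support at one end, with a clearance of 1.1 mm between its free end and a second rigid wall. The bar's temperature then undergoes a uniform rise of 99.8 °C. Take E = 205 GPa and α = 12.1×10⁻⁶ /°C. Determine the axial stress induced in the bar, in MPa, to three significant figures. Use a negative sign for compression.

-164 MPa

Free thermal expansion αLΔT = 12.1e-6 · 2690 · 99.8 = 3.248 mm.
The walls engage after the gap closes; constrained expansion = 3.248 − 1.1 = 2.148 mm.
The walls impose strain ε = −(2.148)/2690 = -7.9866e-04; σ = Eε = 205000 · -7.9866e-04 = -163.7 MPa.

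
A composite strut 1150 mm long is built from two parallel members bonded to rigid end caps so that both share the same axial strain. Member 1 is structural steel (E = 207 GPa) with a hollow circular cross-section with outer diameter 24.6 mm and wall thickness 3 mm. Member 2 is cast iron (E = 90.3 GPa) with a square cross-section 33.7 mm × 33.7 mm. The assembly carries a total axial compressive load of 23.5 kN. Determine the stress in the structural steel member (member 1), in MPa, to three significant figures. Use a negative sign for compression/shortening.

A_1 = 203.6 mm².
A_2 = 1136 mm².
Equal strain + equilibrium ⇒ each member carries load in proportion to AE: A₁E₁ = 42140000 N, A₂E₂ = 102600000 N, ΣAE = 144700000 N.
σ₁ = P·E₁/ΣAE = -23500·207000/144700000 = -33.62 MPa.

-33.6 MPa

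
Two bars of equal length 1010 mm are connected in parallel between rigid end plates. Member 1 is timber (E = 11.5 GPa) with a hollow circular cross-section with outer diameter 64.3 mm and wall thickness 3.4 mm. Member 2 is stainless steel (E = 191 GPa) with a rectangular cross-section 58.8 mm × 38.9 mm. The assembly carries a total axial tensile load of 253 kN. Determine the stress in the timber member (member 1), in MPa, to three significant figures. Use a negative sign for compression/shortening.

A_1 = 650.5 mm².
A_2 = 2287 mm².
Equal strain + equilibrium ⇒ each member carries load in proportion to AE: A₁E₁ = 7481000 N, A₂E₂ = 436900000 N, ΣAE = 444400000 N.
σ₁ = P·E₁/ΣAE = 253000·11500/444400000 = 6.548 MPa.

6.55 MPa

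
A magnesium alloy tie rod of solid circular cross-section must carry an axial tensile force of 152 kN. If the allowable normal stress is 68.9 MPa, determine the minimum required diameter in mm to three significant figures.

Required area A ≥ P/σ_allow = 152000/68.9 = 2206 mm².
For a solid circular section, d ≥ √(4A/π) = 53 mm.

53.0 mm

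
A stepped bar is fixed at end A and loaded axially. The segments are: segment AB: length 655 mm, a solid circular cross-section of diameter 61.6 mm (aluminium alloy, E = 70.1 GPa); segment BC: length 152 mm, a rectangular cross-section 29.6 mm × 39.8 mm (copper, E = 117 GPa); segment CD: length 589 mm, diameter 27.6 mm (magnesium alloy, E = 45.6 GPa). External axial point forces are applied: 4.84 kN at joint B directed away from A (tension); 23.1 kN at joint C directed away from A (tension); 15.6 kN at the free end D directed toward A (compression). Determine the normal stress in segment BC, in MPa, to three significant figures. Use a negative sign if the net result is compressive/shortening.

Internal axial forces (sectioning from the free end, tension +): N_CD = -15.6 kN, N_BC = 7.5 kN, N_AB = 12.34 kN.
A_BC = 1178 mm².
σ_BC = N_BC/A_BC = 7500/1178 = 6.366 MPa.

6.37 MPa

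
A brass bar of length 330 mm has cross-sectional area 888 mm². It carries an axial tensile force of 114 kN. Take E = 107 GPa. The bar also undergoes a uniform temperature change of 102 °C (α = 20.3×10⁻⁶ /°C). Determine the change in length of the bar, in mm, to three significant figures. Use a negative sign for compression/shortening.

1.08 mm

δ_mech = NL/(AE) = 114000·330/(888·107000) = 0.3959 mm.
δ_thermal = αLΔT = 20.3e-6·330·102 = 0.6833 mm.
δ = δ_mech + δ_thermal = 1.079 mm.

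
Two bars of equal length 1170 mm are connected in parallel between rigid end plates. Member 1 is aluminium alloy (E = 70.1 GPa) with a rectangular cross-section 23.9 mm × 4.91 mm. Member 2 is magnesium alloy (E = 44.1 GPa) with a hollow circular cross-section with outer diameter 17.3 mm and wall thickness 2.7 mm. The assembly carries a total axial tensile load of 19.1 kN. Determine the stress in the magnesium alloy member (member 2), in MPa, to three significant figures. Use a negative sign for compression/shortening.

61.5 MPa

A_1 = 117.3 mm².
A_2 = 123.8 mm².
Equal strain + equilibrium ⇒ each member carries load in proportion to AE: A₁E₁ = 8226000 N, A₂E₂ = 5461000 N, ΣAE = 13690000 N.
σ₂ = P·E₂/ΣAE = 19100·44100/13690000 = 61.54 MPa.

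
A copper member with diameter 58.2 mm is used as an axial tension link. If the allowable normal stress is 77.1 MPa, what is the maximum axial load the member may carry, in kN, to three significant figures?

205 kN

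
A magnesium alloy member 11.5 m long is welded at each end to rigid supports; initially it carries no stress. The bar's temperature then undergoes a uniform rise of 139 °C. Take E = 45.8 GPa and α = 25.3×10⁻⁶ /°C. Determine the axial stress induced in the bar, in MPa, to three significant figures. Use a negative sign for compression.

-161 MPa

Free thermal expansion αLΔT = 25.3e-6 · 11500 · 139 = 40.44 mm.
The walls impose strain ε = −(40.44)/11500 = -3.5167e-03; σ = Eε = 45800 · -3.5167e-03 = -161.1 MPa.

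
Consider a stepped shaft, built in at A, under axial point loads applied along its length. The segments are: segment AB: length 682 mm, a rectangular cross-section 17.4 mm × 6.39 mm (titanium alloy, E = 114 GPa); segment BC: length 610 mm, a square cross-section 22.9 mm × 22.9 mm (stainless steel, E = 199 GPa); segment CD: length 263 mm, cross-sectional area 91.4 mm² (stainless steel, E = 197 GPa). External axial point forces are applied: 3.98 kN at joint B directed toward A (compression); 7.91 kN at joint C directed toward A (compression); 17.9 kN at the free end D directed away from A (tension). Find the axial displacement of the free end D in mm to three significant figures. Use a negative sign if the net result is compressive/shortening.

Internal axial forces (sectioning from the free end, tension +): N_CD = 17.9 kN, N_BC = 9.99 kN, N_AB = 6.01 kN.
A_AB = 111.2 mm².
A_BC = 524.4 mm².
δ_AB = 6010·682/(111.2·114000) = 0.3234 mm
δ_BC = 9990·610/(524.4·199000) = 0.05839 mm
δ_CD = 17900·263/(91.4·197000) = 0.2615 mm
δ = Σδ_i = 0.6432 mm.

0.643 mm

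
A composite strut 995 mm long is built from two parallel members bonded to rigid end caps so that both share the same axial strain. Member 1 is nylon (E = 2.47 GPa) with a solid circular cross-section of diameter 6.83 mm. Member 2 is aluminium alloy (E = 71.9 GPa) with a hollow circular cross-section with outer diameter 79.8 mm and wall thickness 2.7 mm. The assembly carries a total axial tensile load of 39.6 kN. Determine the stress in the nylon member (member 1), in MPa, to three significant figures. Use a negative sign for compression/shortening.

A_1 = 36.64 mm².
A_2 = 654 mm².
Equal strain + equilibrium ⇒ each member carries load in proportion to AE: A₁E₁ = 90500 N, A₂E₂ = 47020000 N, ΣAE = 47110000 N.
σ₁ = P·E₁/ΣAE = 39600·2470/47110000 = 2.076 MPa.

2.08 MPa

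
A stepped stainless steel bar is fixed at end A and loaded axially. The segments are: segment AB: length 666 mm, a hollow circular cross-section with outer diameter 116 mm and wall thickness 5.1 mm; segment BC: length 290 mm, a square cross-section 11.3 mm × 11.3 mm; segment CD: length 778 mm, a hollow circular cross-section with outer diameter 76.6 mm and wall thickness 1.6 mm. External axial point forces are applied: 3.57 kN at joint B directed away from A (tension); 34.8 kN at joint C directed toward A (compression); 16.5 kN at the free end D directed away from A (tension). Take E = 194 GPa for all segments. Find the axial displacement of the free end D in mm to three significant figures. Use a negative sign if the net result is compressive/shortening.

-0.0672 mm

Internal axial forces (sectioning from the free end, tension +): N_CD = 16.5 kN, N_BC = -18.3 kN, N_AB = -14.73 kN.
A_AB = 1777 mm².
A_BC = 127.7 mm².
A_CD = 377 mm².
δ_AB = -14730·666/(1777·194000) = -0.02846 mm
δ_BC = -18300·290/(127.7·194000) = -0.2142 mm
δ_CD = 16500·778/(377·194000) = 0.1755 mm
δ = Σδ_i = -0.06717 mm.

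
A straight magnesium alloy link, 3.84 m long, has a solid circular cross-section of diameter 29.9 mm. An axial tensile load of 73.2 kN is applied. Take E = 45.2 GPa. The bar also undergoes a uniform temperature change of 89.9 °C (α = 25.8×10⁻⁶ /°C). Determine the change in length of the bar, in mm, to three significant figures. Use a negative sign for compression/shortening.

17.8 mm

A = 702.2 mm².
δ_mech = NL/(AE) = 73200·3840/(702.2·45200) = 8.857 mm.
δ_thermal = αLΔT = 25.8e-6·3840·89.9 = 8.907 mm.
δ = δ_mech + δ_thermal = 17.76 mm.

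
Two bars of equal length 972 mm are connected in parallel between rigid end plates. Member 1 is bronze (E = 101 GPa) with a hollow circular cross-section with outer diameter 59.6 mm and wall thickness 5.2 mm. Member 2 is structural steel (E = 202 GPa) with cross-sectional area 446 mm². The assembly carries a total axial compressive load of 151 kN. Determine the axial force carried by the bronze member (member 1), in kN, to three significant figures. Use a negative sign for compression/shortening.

A_1 = 888.7 mm².
Equal strain + equilibrium ⇒ each member carries load in proportion to AE: A₁E₁ = 89760000 N, A₂E₂ = 90090000 N, ΣAE = 179900000 N.
F₁ = P·A₁E₁/ΣAE = -151000·89760000/179900000 = -75360 N.

-75.4 kN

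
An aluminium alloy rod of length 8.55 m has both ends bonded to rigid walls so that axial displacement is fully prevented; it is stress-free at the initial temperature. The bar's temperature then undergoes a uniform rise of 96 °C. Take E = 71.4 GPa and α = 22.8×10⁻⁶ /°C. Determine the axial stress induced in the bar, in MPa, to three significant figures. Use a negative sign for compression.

Free thermal expansion αLΔT = 22.8e-6 · 8550 · 96 = 18.71 mm.
The walls impose strain ε = −(18.71)/8550 = -2.1888e-03; σ = Eε = 71400 · -2.1888e-03 = -156.3 MPa.

-156 MPa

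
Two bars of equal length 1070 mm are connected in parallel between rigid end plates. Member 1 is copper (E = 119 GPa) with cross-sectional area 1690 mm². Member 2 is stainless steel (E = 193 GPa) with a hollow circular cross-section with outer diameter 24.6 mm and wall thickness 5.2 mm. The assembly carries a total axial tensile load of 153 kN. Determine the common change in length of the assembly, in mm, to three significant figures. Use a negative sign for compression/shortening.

A_2 = 316.9 mm².
Equal strain + equilibrium ⇒ each member carries load in proportion to AE: A₁E₁ = 201100000 N, A₂E₂ = 61170000 N, ΣAE = 262300000 N.
δ = PL/ΣAE = 153000·1070/262300000 = 0.6242 mm.

0.624 mm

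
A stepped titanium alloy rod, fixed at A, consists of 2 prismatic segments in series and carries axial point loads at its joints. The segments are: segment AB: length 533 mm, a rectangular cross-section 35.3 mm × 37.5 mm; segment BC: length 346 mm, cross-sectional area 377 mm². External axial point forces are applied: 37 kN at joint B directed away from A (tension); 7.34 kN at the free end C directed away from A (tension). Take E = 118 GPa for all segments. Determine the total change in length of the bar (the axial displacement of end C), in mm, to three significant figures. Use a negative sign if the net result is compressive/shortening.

Internal axial forces (sectioning from the free end, tension +): N_BC = 7.34 kN, N_AB = 44.34 kN.
A_AB = 1324 mm².
δ_AB = 44340·533/(1324·118000) = 0.1513 mm
δ_BC = 7340·346/(377·118000) = 0.05709 mm
δ = Σδ_i = 0.2084 mm.

0.208 mm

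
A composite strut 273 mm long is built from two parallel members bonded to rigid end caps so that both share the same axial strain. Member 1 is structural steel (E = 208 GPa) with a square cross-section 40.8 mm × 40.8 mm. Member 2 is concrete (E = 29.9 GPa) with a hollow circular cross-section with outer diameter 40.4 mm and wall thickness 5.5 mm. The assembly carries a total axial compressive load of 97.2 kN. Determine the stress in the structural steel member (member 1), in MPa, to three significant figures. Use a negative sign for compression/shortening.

A_1 = 1665 mm².
A_2 = 603 mm².
Equal strain + equilibrium ⇒ each member carries load in proportion to AE: A₁E₁ = 346200000 N, A₂E₂ = 18030000 N, ΣAE = 364300000 N.
σ₁ = P·E₁/ΣAE = -97200·208000/364300000 = -55.5 MPa.

-55.5 MPa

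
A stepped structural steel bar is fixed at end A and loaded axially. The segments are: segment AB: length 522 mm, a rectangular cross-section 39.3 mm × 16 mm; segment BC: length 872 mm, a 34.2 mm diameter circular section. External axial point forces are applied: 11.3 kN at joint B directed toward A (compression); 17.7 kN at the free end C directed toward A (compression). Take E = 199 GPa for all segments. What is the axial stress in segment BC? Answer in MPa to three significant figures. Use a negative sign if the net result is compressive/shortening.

-19.3 MPa

Internal axial forces (sectioning from the free end, tension +): N_BC = -17.7 kN, N_AB = -29 kN.
A_BC = 918.6 mm².
σ_BC = N_BC/A_BC = -17700/918.6 = -19.27 MPa.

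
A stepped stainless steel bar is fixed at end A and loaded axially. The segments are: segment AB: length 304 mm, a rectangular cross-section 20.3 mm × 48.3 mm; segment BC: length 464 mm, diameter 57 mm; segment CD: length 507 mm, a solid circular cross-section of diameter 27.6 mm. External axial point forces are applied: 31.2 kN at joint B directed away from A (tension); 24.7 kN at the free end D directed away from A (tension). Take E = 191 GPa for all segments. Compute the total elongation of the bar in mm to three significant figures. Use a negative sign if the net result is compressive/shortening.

0.224 mm

Internal axial forces (sectioning from the free end, tension +): N_CD = 24.7 kN, N_BC = 24.7 kN, N_AB = 55.9 kN.
A_AB = 980.5 mm².
A_BC = 2552 mm².
A_CD = 598.3 mm².
δ_AB = 55900·304/(980.5·191000) = 0.09074 mm
δ_BC = 24700·464/(2552·191000) = 0.02351 mm
δ_CD = 24700·507/(598.3·191000) = 0.1096 mm
δ = Σδ_i = 0.2238 mm.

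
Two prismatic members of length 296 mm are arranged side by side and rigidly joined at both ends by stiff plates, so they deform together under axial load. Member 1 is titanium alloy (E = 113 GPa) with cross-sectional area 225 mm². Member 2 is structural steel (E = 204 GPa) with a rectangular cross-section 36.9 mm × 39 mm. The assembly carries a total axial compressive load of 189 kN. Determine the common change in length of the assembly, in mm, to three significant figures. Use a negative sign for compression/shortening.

-0.175 mm

A_2 = 1439 mm².
Equal strain + equilibrium ⇒ each member carries load in proportion to AE: A₁E₁ = 25420000 N, A₂E₂ = 293600000 N, ΣAE = 319000000 N.
δ = PL/ΣAE = -189000·296/319000000 = -0.1754 mm.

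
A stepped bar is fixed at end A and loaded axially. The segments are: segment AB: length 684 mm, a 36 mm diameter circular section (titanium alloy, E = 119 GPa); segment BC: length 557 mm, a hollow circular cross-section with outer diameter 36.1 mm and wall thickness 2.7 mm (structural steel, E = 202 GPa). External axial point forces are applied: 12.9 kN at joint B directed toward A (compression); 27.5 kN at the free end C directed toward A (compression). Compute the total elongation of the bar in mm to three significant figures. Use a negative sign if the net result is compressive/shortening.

-0.496 mm

Internal axial forces (sectioning from the free end, tension +): N_BC = -27.5 kN, N_AB = -40.4 kN.
A_AB = 1018 mm².
A_BC = 283.3 mm².
δ_AB = -40400·684/(1018·119000) = -0.2281 mm
δ_BC = -27500·557/(283.3·202000) = -0.2677 mm
δ = Σδ_i = -0.4958 mm.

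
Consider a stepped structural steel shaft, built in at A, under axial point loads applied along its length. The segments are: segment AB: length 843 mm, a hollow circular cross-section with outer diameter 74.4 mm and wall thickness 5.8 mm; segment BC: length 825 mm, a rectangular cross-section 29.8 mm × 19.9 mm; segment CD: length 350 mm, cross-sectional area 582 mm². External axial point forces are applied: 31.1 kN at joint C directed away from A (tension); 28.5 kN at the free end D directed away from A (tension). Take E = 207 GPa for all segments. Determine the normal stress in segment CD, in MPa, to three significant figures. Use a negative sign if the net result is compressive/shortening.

Internal axial forces (sectioning from the free end, tension +): N_CD = 28.5 kN, N_BC = 59.6 kN, N_AB = 59.6 kN.
σ_CD = N_CD/A_CD = 28500/582 = 48.97 MPa.

49.0 MPa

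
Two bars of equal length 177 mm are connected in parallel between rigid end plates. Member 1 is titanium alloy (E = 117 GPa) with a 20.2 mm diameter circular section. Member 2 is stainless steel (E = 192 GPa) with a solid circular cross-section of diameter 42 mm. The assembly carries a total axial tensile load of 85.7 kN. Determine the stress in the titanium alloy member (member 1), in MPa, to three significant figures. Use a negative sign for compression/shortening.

33.0 MPa

A_1 = 320.5 mm².
A_2 = 1385 mm².
Equal strain + equilibrium ⇒ each member carries load in proportion to AE: A₁E₁ = 37500000 N, A₂E₂ = 266000000 N, ΣAE = 303500000 N.
σ₁ = P·E₁/ΣAE = 85700·117000/303500000 = 33.04 MPa.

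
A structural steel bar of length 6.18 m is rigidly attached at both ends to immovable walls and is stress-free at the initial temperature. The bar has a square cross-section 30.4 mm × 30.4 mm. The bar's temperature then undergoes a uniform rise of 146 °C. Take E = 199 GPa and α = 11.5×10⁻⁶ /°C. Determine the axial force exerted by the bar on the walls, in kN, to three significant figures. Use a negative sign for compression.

-309 kN

Free thermal expansion αLΔT = 11.5e-6 · 6180 · 146 = 10.38 mm.
The walls impose strain ε = −(10.38)/6180 = -1.6790e-03; σ = Eε = 199000 · -1.6790e-03 = -334.1 MPa.
Wall reaction R = σ·A = -334.1·924.2 = -308800 N = -308.8 kN.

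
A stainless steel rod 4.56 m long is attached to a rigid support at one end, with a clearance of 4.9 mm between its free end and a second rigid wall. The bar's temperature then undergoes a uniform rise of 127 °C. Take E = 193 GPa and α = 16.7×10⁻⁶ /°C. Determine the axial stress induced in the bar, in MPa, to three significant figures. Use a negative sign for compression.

Free thermal expansion αLΔT = 16.7e-6 · 4560 · 127 = 9.671 mm.
The walls engage after the gap closes; constrained expansion = 9.671 − 4.9 = 4.771 mm.
The walls impose strain ε = −(4.771)/4560 = -1.0463e-03; σ = Eε = 193000 · -1.0463e-03 = -201.9 MPa.

-202 MPa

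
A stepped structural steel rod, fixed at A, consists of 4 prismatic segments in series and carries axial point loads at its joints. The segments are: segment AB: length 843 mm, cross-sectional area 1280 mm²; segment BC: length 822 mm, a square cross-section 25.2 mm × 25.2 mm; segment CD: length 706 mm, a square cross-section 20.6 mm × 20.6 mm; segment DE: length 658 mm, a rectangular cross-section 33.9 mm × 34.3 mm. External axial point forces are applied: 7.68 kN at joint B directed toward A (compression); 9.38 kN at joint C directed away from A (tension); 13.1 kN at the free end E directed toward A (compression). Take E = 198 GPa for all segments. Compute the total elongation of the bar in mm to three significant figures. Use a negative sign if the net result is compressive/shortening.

-0.210 mm

Internal axial forces (sectioning from the free end, tension +): N_DE = -13.1 kN, N_CD = -13.1 kN, N_BC = -3.72 kN, N_AB = -11.4 kN.
A_BC = 635 mm².
A_CD = 424.4 mm².
A_DE = 1163 mm².
δ_AB = -11400·843/(1280·198000) = -0.03792 mm
δ_BC = -3720·822/(635·198000) = -0.02432 mm
δ_CD = -13100·706/(424.4·198000) = -0.1101 mm
δ_DE = -13100·658/(1163·198000) = -0.03744 mm
δ = Σδ_i = -0.2098 mm.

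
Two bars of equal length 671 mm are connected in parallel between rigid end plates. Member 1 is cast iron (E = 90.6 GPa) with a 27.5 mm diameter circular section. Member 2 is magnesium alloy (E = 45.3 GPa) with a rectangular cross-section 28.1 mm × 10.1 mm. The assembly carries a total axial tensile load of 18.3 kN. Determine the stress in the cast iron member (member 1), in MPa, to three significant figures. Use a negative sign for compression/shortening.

A_1 = 594 mm².
A_2 = 283.8 mm².
Equal strain + equilibrium ⇒ each member carries load in proportion to AE: A₁E₁ = 53810000 N, A₂E₂ = 12860000 N, ΣAE = 66670000 N.
σ₁ = P·E₁/ΣAE = 18300·90600/66670000 = 24.87 MPa.

24.9 MPa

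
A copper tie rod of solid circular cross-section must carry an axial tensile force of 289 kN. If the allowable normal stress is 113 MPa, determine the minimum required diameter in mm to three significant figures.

57.1 mm

Required area A ≥ P/σ_allow = 289000/113 = 2558 mm².
For a solid circular section, d ≥ √(4A/π) = 57.06 mm.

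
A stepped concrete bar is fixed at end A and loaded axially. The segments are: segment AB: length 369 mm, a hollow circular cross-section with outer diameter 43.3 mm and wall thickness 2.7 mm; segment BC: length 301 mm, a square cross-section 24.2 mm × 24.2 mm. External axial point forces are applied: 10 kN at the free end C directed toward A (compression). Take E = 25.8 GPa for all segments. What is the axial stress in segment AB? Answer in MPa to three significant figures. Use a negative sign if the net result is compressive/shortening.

Internal axial forces (sectioning from the free end, tension +): N_BC = -10 kN, N_AB = -10 kN.
A_AB = 344.4 mm².
σ_AB = N_AB/A_AB = -10000/344.4 = -29.04 MPa.

-29.0 MPa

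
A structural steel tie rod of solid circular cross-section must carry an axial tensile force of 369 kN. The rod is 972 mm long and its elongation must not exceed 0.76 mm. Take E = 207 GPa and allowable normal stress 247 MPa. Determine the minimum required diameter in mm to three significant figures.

Required area A ≥ P/σ_allow = 369000/247 = 1494 mm².
For a solid circular section, d ≥ √(4A/π) = 43.61 mm.
Elongation limit: A ≥ PL/(Eδ_allow) = 369000·972/(207000·0.76) = 2280 mm² ⇒ d ≥ 53.88 mm.
The elongation limit governs.

53.9 mm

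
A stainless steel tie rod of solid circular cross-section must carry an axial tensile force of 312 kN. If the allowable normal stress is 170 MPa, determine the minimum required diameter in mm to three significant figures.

Required area A ≥ P/σ_allow = 312000/170 = 1835 mm².
For a solid circular section, d ≥ √(4A/π) = 48.34 mm.

48.3 mm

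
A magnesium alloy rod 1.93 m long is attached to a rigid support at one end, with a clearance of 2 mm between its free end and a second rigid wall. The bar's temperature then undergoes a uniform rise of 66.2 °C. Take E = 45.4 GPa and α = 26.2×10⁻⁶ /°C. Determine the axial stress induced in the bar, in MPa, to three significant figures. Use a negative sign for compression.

Free thermal expansion αLΔT = 26.2e-6 · 1930 · 66.2 = 3.347 mm.
The walls engage after the gap closes; constrained expansion = 3.347 − 2 = 1.347 mm.
The walls impose strain ε = −(1.347)/1930 = -6.9817e-04; σ = Eε = 45400 · -6.9817e-04 = -31.7 MPa.

-31.7 MPa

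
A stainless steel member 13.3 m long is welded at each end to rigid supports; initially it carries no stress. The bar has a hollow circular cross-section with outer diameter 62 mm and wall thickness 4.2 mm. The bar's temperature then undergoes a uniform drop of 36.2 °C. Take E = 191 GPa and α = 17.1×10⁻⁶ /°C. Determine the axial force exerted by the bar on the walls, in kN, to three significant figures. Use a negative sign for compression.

90.2 kN

Free thermal expansion αLΔT = 17.1e-6 · 13300 · -36.2 = -8.233 mm.
The walls impose strain ε = −(-8.233)/13300 = 6.1902e-04; σ = Eε = 191000 · 6.1902e-04 = 118.2 MPa.
Wall reaction R = σ·A = 118.2·762.7 = 90170 N = 90.17 kN.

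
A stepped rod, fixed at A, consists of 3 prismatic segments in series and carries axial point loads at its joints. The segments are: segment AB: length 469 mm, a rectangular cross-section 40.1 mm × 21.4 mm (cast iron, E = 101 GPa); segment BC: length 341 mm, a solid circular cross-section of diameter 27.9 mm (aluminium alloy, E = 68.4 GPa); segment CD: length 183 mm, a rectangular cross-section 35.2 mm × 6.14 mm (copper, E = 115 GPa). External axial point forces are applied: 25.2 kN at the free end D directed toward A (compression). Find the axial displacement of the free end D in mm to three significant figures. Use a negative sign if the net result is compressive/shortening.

-0.527 mm

Internal axial forces (sectioning from the free end, tension +): N_CD = -25.2 kN, N_BC = -25.2 kN, N_AB = -25.2 kN.
A_AB = 858.1 mm².
A_BC = 611.4 mm².
A_CD = 216.1 mm².
δ_AB = -25200·469/(858.1·101000) = -0.1364 mm
δ_BC = -25200·341/(611.4·68400) = -0.2055 mm
δ_CD = -25200·183/(216.1·115000) = -0.1855 mm
δ = Σδ_i = -0.5274 mm.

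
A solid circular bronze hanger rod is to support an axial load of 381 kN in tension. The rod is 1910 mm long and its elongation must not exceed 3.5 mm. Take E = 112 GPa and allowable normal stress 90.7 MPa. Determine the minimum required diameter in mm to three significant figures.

73.1 mm

Required area A ≥ P/σ_allow = 381000/90.7 = 4201 mm².
For a solid circular section, d ≥ √(4A/π) = 73.13 mm.
Elongation limit: A ≥ PL/(Eδ_allow) = 381000·1910/(112000·3.5) = 1856 mm² ⇒ d ≥ 48.62 mm.
The stress limit governs.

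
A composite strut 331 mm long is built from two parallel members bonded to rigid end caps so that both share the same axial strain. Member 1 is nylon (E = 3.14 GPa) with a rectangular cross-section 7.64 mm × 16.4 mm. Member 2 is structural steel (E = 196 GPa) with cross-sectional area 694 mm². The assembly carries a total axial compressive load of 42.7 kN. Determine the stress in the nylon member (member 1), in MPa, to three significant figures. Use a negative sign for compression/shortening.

-0.983 MPa

A_1 = 125.3 mm².
Equal strain + equilibrium ⇒ each member carries load in proportion to AE: A₁E₁ = 393400 N, A₂E₂ = 136000000 N, ΣAE = 136400000 N.
σ₁ = P·E₁/ΣAE = -42700·3140/136400000 = -0.9829 MPa.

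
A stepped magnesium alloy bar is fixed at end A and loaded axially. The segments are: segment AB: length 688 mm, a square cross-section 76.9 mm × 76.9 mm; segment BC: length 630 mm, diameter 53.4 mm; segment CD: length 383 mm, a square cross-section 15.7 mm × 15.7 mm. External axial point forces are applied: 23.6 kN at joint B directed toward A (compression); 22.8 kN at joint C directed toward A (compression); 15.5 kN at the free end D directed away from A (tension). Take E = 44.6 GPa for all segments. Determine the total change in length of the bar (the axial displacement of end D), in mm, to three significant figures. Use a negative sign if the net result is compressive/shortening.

0.413 mm

Internal axial forces (sectioning from the free end, tension +): N_CD = 15.5 kN, N_BC = -7.3 kN, N_AB = -30.9 kN.
A_AB = 5914 mm².
A_BC = 2240 mm².
A_CD = 246.5 mm².
δ_AB = -30900·688/(5914·44600) = -0.0806 mm
δ_BC = -7300·630/(2240·44600) = -0.04604 mm
δ_CD = 15500·383/(246.5·44600) = 0.54 mm
δ = Σδ_i = 0.4134 mm.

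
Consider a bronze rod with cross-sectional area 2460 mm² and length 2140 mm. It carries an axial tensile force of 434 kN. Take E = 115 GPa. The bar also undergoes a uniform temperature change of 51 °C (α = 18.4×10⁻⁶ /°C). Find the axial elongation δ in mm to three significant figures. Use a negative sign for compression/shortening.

δ_mech = NL/(AE) = 434000·2140/(2460·115000) = 3.283 mm.
δ_thermal = αLΔT = 18.4e-6·2140·51 = 2.008 mm.
δ = δ_mech + δ_thermal = 5.291 mm.

5.29 mm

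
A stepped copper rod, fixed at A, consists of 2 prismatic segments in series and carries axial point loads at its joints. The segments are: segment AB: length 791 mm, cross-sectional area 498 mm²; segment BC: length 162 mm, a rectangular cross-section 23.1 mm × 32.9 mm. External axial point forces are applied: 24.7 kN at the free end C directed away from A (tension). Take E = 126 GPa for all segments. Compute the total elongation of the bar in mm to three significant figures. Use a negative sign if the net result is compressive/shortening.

0.353 mm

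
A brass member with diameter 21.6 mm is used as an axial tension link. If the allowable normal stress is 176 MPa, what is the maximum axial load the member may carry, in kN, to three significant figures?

A = 366.4 mm².
P_max = σ_allow · A = 176 · 366.4 = 64490 N = 64.49 kN.

64.5 kN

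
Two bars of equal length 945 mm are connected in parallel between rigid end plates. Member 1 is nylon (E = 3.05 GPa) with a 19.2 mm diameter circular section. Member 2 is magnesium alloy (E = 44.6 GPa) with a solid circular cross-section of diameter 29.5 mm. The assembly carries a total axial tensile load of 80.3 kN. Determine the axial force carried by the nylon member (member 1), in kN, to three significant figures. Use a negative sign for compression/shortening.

A_1 = 289.5 mm².
A_2 = 683.5 mm².
Equal strain + equilibrium ⇒ each member carries load in proportion to AE: A₁E₁ = 883100 N, A₂E₂ = 30480000 N, ΣAE = 31370000 N.
F₁ = P·A₁E₁/ΣAE = 80300·883100/31370000 = 2261 N.

2.26 kN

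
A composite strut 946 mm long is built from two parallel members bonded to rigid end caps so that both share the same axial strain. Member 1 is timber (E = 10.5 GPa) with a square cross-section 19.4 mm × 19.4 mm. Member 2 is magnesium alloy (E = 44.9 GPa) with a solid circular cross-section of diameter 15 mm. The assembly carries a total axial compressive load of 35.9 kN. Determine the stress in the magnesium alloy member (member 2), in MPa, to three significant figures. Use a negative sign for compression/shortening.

-136 MPa

A_1 = 376.4 mm².
A_2 = 176.7 mm².
Equal strain + equilibrium ⇒ each member carries load in proportion to AE: A₁E₁ = 3952000 N, A₂E₂ = 7934000 N, ΣAE = 11890000 N.
σ₂ = P·E₂/ΣAE = -35900·44900/11890000 = -135.6 MPa.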